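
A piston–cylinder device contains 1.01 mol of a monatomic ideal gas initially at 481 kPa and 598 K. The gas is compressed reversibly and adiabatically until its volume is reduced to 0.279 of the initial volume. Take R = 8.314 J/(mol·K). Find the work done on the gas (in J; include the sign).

10100 J

V₁ = nRT₁/P₁ = 1.01×8.314×598/481 = 10.4 L.
Adiabatic: TV^(γ−1) = const ⇒ T₂ = 598×(3.58)^0.667 = 1400 K; PV^γ = const ⇒ P₂ = 4040 kPa.
ΔU = nCvΔT = 1.01×12.5×(1400−598) = 10100 J.
Q = 0 for an adiabatic process, so W = −ΔU = -10100 J.
Work done on the gas = −W_by = 10100 J.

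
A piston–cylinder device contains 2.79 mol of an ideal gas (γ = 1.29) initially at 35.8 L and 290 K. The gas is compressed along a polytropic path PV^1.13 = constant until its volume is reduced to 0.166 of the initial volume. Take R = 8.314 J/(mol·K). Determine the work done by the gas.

-13600 J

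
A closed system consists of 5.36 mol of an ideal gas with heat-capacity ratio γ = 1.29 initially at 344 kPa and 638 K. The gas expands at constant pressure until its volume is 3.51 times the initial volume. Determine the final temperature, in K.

V₁ = nRT₁/P₁ = 5.36×8.314×638/344 = 82.6 L.
Isobaric: P stays 344 kPa; V/T = const ⇒ T₂ = 2240 K, V₂ = 290 L.

2240 K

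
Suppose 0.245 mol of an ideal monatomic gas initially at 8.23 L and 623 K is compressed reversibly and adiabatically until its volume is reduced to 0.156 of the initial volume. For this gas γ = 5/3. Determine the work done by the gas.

-4670 J

P₁ = nRT₁/V₁ = 0.245×8.314×623/8.23 = 154 kPa.
Adiabatic: TV^(γ−1) = const ⇒ T₂ = 623×(6.41)^0.667 = 2150 K; PV^γ = const ⇒ P₂ = 3410 kPa.
ΔU = nCvΔT = 0.245×12.5×(2150−623) = 4670 J.
Q = 0 for an adiabatic process, so W = −ΔU = -4670 J.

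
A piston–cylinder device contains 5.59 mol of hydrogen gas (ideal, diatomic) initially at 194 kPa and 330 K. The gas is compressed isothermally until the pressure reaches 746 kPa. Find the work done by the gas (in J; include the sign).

-20700 J

V₁ = nRT₁/P₁ = 5.59×8.314×330/194 = 79.1 L.
Isothermal: T stays 330 K; PV = const ⇒ V₂ = 20.6 L, P₂ = 746 kPa.
W = nRT ln(V₂/V₁) = 5.59×8.314×330×ln(0.260) = -20700 J.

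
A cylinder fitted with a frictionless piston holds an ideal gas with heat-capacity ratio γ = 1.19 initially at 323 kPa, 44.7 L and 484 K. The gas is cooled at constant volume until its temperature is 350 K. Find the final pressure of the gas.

234 kPa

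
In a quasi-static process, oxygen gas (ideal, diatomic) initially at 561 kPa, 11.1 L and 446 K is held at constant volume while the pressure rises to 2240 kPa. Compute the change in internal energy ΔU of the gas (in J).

n = P₁V₁/(RT₁) = 561×11.1/(8.314×446) = 1.68 mol.
Isochoric: V stays 11.1 L; P/T = const ⇒ T₂ = 1780 K, P₂ = 2240 kPa.
For an ideal gas ΔU = nCvΔT with Cv = (5/2)R = 20.8 J/(mol·K).
ΔU = 1.68×20.8×(1780−446) = 46600 J.

46600 J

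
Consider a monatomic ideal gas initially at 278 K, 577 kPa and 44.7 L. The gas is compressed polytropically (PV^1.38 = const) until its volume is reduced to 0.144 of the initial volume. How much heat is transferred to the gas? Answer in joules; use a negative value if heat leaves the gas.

-31800 J

n = P₁V₁/(RT₁) = 577×44.7/(8.314×278) = 11.2 mol.
Polytropic n=1.38: T₂ = T₁(V₁/V₂)^(n−1) = 278×(6.94)^0.38 = 581 K; P₂ = P₁(V₁/V₂)^n = 8370 kPa.
W = (P₁V₁−P₂V₂)/(n−1) = (577×44.7−8370×6.44)/0.38 = -73900 J.
ΔU = nCvΔT = 11.2×12.5×(581−278) = 42100 J.
Q = ΔU + W = -31800 J.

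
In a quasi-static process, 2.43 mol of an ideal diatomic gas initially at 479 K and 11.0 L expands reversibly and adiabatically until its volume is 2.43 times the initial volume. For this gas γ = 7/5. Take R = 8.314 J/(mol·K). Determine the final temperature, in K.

P₁ = nRT₁/V₁ = 2.43×8.314×479/11.0 = 880 kPa.
Adiabatic: TV^(γ−1) = const ⇒ T₂ = 479×(0.412)^0.400 = 336 K; PV^γ = const ⇒ P₂ = 254 kPa.

336 K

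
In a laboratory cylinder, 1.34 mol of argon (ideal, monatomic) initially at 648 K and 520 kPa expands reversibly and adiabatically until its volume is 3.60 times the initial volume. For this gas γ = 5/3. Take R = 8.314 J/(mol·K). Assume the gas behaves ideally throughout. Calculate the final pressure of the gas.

V₁ = nRT₁/P₁ = 1.34×8.314×648/520 = 13.9 L.
Adiabatic: TV^(γ−1) = const ⇒ T₂ = 648×(0.278)^0.667 = 276 K; PV^γ = const ⇒ P₂ = 61.5 kPa.

61.5 kPa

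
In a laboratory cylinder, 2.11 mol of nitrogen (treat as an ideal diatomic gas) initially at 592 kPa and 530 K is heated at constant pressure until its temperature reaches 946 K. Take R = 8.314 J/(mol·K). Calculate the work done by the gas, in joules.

V₁ = nRT₁/P₁ = 2.11×8.314×530/592 = 15.7 L.
Isobaric: P stays 592 kPa; V/T = const ⇒ T₂ = 946 K, V₂ = 28.0 L.
W = PΔV = 592×(28.0−15.7) kPa·L = 7300 J.

7300 J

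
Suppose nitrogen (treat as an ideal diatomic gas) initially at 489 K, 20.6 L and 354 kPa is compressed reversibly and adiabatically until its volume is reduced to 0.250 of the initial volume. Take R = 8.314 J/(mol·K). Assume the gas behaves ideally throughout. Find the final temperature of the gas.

851 K

Adiabatic: TV^(γ−1) = const ⇒ T₂ = 489×(4.00)^0.400 = 851 K; PV^γ = const ⇒ P₂ = 2470 kPa.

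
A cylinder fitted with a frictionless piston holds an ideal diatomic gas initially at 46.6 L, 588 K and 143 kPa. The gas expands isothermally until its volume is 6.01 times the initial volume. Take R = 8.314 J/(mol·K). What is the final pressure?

Isothermal: T stays 588 K; PV = const ⇒ V₂ = 280 L, P₂ = 23.8 kPa.

23.8 kPa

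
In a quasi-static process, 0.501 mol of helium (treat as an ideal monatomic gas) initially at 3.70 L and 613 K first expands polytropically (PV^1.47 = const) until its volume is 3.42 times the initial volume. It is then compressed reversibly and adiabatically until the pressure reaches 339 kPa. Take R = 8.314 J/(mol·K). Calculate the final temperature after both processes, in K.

P₁ = nRT₁/V₁ = 0.501×8.314×613/3.70 = 690 kPa.
Step 1 — Polytropic n=1.47: T₂ = T₁(V₁/V₂)^(n−1) = 613×(0.292)^0.47 = 344 K; P₂ = P₁(V₁/V₂)^n = 113 kPa.
W = (P₁V₁−P₂V₂)/(n−1) = (690×3.70−113×12.7)/0.47 = 2380 J.
ΔU = nCvΔT = 0.501×12.5×(344−613) = -1680 J.
Q = ΔU + W = 703 J.
State after step 1: P = 113 kPa, V = 12.7 L, T = 344 K.
Step 2 — Adiabatic: T₂/T₁ = (P₂/P₁)^((γ−1)/γ) ⇒ T₂ = 344×(2.99)^0.400 = 533 K; V₂ = 6.55 L.
ΔU = nCvΔT = 0.501×12.5×(533−344) = 1180 J.
Q = 0 for an adiabatic process, so W = −ΔU = -1180 J.
Net over both steps: W = 1200 J, Q = 703 J, ΔU = -498 J.

533 K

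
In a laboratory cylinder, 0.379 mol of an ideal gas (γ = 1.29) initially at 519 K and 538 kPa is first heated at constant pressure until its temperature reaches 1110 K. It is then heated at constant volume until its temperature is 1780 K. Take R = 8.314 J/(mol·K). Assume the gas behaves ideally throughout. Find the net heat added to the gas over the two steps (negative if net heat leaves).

15600 J

V₁ = nRT₁/P₁ = 0.379×8.314×519/538 = 3.04 L.
Step 1 — Isobaric: P stays 538 kPa; V/T = const ⇒ T₂ = 1110 K, V₂ = 6.50 L.
W = PΔV = 538×(6.50−3.04) kPa·L = 1860 J.
ΔU = nCvΔT = 0.379×28.7×(1110−519) = 6420 J.
Q = ΔU + W = nCpΔT = 8280 J.
State after step 1: P = 538 kPa, V = 6.50 L, T = 1110 K.
Step 2 — Isochoric: V stays 6.50 L; P/T = const ⇒ T₂ = 1780 K, P₂ = 863 kPa.
W = 0 (no volume change).
ΔU = nCvΔT = 0.379×28.7×(1780−1110) = 7280 J.
Q = ΔU = 7280 J.
Net over both steps: W = 1860 J, Q = 15600 J, ΔU = 13700 J.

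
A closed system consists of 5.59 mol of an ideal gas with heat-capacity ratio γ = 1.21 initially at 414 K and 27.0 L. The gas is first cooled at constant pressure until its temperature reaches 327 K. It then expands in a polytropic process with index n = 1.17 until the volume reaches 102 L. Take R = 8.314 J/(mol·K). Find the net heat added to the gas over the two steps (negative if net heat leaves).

P₁ = nRT₁/V₁ = 5.59×8.314×414/27.0 = 713 kPa.
Step 1 — Isobaric: P stays 713 kPa; V/T = const ⇒ T₂ = 327 K, V₂ = 21.3 L.
W = PΔV = 713×(21.3−27.0) kPa·L = -4040 J.
ΔU = nCvΔT = 5.59×39.6×(327−414) = -19300 J.
Q = ΔU + W = nCpΔT = -23300 J.
State after step 1: P = 713 kPa, V = 21.3 L, T = 327 K.
Step 2 — Polytropic n=1.17: T₂ = T₁(V₁/V₂)^(n−1) = 327×(0.209)^0.17 = 251 K; P₂ = P₁(V₁/V₂)^n = 114 kPa.
W = (P₁V₁−P₂V₂)/(n−1) = (713×21.3−114×102)/0.17 = 20900 J.
ΔU = nCvΔT = 5.59×39.6×(251−327) = -16900 J.
Q = ΔU + W = 3980 J.
Net over both steps: W = 16800 J, Q = -19300 J, ΔU = -36200 J.

-19300 J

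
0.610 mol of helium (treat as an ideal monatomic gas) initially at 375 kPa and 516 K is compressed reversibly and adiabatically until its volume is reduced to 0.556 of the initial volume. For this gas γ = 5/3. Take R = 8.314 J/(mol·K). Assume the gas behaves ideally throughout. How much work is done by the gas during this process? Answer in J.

-1880 J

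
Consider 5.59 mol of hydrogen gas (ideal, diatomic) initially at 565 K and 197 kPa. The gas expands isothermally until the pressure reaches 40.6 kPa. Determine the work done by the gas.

V₁ = nRT₁/P₁ = 5.59×8.314×565/197 = 133 L.
Isothermal: T stays 565 K; PV = const ⇒ V₂ = 647 L, P₂ = 40.6 kPa.
W = nRT ln(V₂/V₁) = 5.59×8.314×565×ln(4.85) = 41500 J.

41500 J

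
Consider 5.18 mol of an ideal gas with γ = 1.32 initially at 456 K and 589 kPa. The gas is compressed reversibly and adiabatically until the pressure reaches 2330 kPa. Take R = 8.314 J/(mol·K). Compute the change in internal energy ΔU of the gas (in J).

24300 J

V₁ = nRT₁/P₁ = 5.18×8.314×456/589 = 33.3 L.
Adiabatic: T₂/T₁ = (P₂/P₁)^((γ−1)/γ) ⇒ T₂ = 456×(3.96)^0.242 = 636 K; V₂ = 11.8 L.
For an ideal gas ΔU = nCvΔT with Cv = R/(γ−1) = 26.0 J/(mol·K).
ΔU = 5.18×26.0×(636−456) = 24300 J.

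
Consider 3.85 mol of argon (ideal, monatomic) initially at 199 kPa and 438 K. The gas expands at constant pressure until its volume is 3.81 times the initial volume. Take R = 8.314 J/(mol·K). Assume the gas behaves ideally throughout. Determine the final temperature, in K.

1670 K

V₁ = nRT₁/P₁ = 3.85×8.314×438/199 = 70.5 L.
Isobaric: P stays 199 kPa; V/T = const ⇒ T₂ = 1670 K, V₂ = 268 L.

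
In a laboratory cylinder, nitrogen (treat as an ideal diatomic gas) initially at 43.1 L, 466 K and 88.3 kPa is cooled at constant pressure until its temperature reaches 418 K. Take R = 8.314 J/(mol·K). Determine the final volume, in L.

38.7 L

Isobaric: P stays 88.3 kPa; V/T = const ⇒ T₂ = 418 K, V₂ = 38.7 L.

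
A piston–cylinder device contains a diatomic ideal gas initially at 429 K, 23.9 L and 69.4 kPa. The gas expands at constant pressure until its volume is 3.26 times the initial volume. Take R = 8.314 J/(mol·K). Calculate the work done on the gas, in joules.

-3750 J

n = P₁V₁/(RT₁) = 69.4×23.9/(8.314×429) = 0.465 mol.
Isobaric: P stays 69.4 kPa; V/T = const ⇒ T₂ = 1400 K, V₂ = 77.9 L.
W = PΔV = 69.4×(77.9−23.9) kPa·L = 3750 J.
Work done on the gas = −W_by = -3750 J.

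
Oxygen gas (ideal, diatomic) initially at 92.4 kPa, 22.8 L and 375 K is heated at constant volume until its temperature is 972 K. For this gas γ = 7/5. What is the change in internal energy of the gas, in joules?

n = P₁V₁/(RT₁) = 92.4×22.8/(8.314×375) = 0.676 mol.
Isochoric: V stays 22.8 L; P/T = const ⇒ T₂ = 972 K, P₂ = 240 kPa.
For an ideal gas ΔU = nCvΔT with Cv = (5/2)R = 20.8 J/(mol·K).
ΔU = 0.676×20.8×(972−375) = 8380 J.

8380 J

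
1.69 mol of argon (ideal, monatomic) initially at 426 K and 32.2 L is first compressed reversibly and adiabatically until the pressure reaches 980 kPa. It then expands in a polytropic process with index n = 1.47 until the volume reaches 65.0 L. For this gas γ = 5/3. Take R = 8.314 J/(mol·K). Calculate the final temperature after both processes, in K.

373 K

P₁ = nRT₁/V₁ = 1.69×8.314×426/32.2 = 186 kPa.
Step 1 — Adiabatic: T₂/T₁ = (P₂/P₁)^((γ−1)/γ) ⇒ T₂ = 426×(5.27)^0.400 = 828 K; V₂ = 11.9 L.
ΔU = nCvΔT = 1.69×12.5×(828−426) = 8480 J.
Q = 0 for an adiabatic process, so W = −ΔU = -8480 J.
State after step 1: P = 980 kPa, V = 11.9 L, T = 828 K.
Step 2 — Polytropic n=1.47: T₂ = T₁(V₁/V₂)^(n−1) = 828×(0.183)^0.47 = 373 K; P₂ = P₁(V₁/V₂)^n = 80.5 kPa.
W = (P₁V₁−P₂V₂)/(n−1) = (980×11.9−80.5×65.0)/0.47 = 13600 J.
ΔU = nCvΔT = 1.69×12.5×(373−828) = -9610 J.
Q = ΔU + W = 4020 J.
Net over both steps: W = 5140 J, Q = 4020 J, ΔU = -1130 J.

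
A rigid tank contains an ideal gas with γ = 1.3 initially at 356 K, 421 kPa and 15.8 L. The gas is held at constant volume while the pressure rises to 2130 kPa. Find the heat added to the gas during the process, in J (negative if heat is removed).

n = P₁V₁/(RT₁) = 421×15.8/(8.314×356) = 2.25 mol.
Isochoric: V stays 15.8 L; P/T = const ⇒ T₂ = 1800 K, P₂ = 2130 kPa.
W = 0 (no volume change).
ΔU = nCvΔT = 2.25×27.7×(1800−356) = 90000 J.
Q = ΔU = 90000 J.

90000 J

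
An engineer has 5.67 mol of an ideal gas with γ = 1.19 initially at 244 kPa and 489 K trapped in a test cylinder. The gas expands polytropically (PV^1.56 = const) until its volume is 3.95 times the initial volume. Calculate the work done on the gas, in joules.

V₁ = nRT₁/P₁ = 5.67×8.314×489/244 = 94.5 L.
Polytropic n=1.56: T₂ = T₁(V₁/V₂)^(n−1) = 489×(0.253)^0.56 = 227 K; P₂ = P₁(V₁/V₂)^n = 28.6 kPa.
W = (P₁V₁−P₂V₂)/(n−1) = (244×94.5−28.6×373)/0.56 = 22100 J.
Work done on the gas = −W_by = -22100 J.

-22100 J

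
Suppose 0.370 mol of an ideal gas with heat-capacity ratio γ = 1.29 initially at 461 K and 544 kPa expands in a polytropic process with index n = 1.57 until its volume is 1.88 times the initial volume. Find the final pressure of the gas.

202 kPa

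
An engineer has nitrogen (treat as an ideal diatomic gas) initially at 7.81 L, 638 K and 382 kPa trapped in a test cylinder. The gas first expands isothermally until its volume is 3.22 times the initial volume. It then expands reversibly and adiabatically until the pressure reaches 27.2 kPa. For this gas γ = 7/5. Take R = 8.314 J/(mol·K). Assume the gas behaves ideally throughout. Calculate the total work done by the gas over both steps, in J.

n = P₁V₁/(RT₁) = 382×7.81/(8.314×638) = 0.562 mol.
Step 1 — Isothermal: T stays 638 K; PV = const ⇒ V₂ = 25.1 L, P₂ = 119 kPa.
ΔU = 0 (ideal gas, T constant).
W = nRT ln(V₂/V₁) = 0.562×8.314×638×ln(3.22) = 3490 J.
Q = ΔU + W = 3490 J.
State after step 1: P = 119 kPa, V = 25.1 L, T = 638 K.
Step 2 — Adiabatic: T₂/T₁ = (P₂/P₁)^((γ−1)/γ) ⇒ T₂ = 638×(0.229)^0.286 = 419 K; V₂ = 72.0 L.
ΔU = nCvΔT = 0.562×20.8×(419−638) = -2560 J.
Q = 0 for an adiabatic process, so W = −ΔU = 2560 J.
Net over both steps: W = 6050 J, Q = 3490 J, ΔU = -2560 J.

6050 J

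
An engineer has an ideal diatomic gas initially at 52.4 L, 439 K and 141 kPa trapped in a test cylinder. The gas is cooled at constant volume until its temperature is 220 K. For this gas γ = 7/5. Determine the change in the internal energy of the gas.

n = P₁V₁/(RT₁) = 141×52.4/(8.314×439) = 2.02 mol.
Isochoric: V stays 52.4 L; P/T = const ⇒ T₂ = 220 K, P₂ = 70.7 kPa.
For an ideal gas ΔU = nCvΔT with Cv = (5/2)R = 20.8 J/(mol·K).
ΔU = 2.02×20.8×(220−439) = -9210 J.

-9210 J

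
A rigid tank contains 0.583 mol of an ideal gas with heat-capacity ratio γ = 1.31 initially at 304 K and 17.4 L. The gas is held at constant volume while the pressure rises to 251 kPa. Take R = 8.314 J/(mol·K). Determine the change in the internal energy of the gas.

9340 J

P₁ = nRT₁/V₁ = 0.583×8.314×304/17.4 = 84.7 kPa.
Isochoric: V stays 17.4 L; P/T = const ⇒ T₂ = 901 K, P₂ = 251 kPa.
For an ideal gas ΔU = nCvΔT with Cv = R/(γ−1) = 26.8 J/(mol·K).
ΔU = 0.583×26.8×(901−304) = 9340 J.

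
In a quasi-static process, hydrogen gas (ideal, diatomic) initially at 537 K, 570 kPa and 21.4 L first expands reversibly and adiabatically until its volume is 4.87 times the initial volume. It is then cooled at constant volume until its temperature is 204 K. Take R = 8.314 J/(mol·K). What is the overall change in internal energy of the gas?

-18900 J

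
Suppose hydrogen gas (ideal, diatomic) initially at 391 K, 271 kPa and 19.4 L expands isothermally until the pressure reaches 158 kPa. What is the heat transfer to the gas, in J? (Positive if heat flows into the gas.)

2840 J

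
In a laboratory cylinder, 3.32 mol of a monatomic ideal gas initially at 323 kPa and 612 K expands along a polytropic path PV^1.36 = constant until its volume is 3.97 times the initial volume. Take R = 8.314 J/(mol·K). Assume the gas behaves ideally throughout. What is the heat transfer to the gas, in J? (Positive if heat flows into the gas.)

V₁ = nRT₁/P₁ = 3.32×8.314×612/323 = 52.3 L.
Polytropic n=1.36: T₂ = T₁(V₁/V₂)^(n−1) = 612×(0.252)^0.36 = 373 K; P₂ = P₁(V₁/V₂)^n = 49.5 kPa.
W = (P₁V₁−P₂V₂)/(n−1) = (323×52.3−49.5×208)/0.36 = 18400 J.
ΔU = nCvΔT = 3.32×12.5×(373−612) = -9910 J.
Q = ΔU + W = 8450 J.

8450 J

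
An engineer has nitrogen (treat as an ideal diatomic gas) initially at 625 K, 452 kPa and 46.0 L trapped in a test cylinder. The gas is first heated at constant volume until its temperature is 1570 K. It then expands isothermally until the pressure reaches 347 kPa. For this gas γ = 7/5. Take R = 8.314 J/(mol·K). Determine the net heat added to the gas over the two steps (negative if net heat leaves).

141000 J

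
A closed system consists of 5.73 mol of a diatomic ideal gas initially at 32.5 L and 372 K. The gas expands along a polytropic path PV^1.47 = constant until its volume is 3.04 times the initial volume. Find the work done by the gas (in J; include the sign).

P₁ = nRT₁/V₁ = 5.73×8.314×372/32.5 = 545 kPa.
Polytropic n=1.47: T₂ = T₁(V₁/V₂)^(n−1) = 372×(0.329)^0.47 = 221 K; P₂ = P₁(V₁/V₂)^n = 106 kPa.
W = (P₁V₁−P₂V₂)/(n−1) = (545×32.5−106×98.8)/0.47 = 15300 J.

15300 J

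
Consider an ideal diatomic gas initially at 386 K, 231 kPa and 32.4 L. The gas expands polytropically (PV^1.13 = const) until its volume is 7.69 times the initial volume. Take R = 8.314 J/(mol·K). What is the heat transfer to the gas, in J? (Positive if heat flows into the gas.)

9050 J

n = P₁V₁/(RT₁) = 231×32.4/(8.314×386) = 2.33 mol.
Polytropic n=1.13: T₂ = T₁(V₁/V₂)^(n−1) = 386×(0.130)^0.13 = 296 K; P₂ = P₁(V₁/V₂)^n = 23.0 kPa.
W = (P₁V₁−P₂V₂)/(n−1) = (231×32.4−23.0×249)/0.13 = 13400 J.
ΔU = nCvΔT = 2.33×20.8×(296−386) = -4360 J.
Q = ΔU + W = 9050 J.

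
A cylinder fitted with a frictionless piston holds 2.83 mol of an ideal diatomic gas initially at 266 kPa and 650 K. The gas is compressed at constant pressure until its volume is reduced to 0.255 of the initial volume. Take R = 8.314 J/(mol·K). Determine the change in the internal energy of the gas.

-28500 J

V₁ = nRT₁/P₁ = 2.83×8.314×650/266 = 57.5 L.
Isobaric: P stays 266 kPa; V/T = const ⇒ T₂ = 166 K, V₂ = 14.7 L.
For an ideal gas ΔU = nCvΔT with Cv = (5/2)R = 20.8 J/(mol·K).
ΔU = 2.83×20.8×(166−650) = -28500 J.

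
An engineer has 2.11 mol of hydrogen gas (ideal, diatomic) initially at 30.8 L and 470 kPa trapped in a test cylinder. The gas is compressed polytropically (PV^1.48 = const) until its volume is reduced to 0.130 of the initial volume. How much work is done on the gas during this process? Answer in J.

50100 J

T₁ = P₁V₁/(nR) = 470×30.8/(2.11×8.314) = 825 K.
Polytropic n=1.48: T₂ = T₁(V₁/V₂)^(n−1) = 825×(7.69)^0.48 = 2200 K; P₂ = P₁(V₁/V₂)^n = 9630 kPa.
W = (P₁V₁−P₂V₂)/(n−1) = (470×30.8−9630×4.00)/0.48 = -50100 J.
Work done on the gas = −W_by = 50100 J.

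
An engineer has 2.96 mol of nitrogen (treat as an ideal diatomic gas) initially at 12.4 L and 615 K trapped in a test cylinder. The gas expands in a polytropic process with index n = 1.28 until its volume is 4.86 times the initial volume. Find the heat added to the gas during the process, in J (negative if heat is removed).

P₁ = nRT₁/V₁ = 2.96×8.314×615/12.4 = 1220 kPa.
Polytropic n=1.28: T₂ = T₁(V₁/V₂)^(n−1) = 615×(0.206)^0.28 = 395 K; P₂ = P₁(V₁/V₂)^n = 161 kPa.
W = (P₁V₁−P₂V₂)/(n−1) = (1220×12.4−161×60.3)/0.28 = 19300 J.
ΔU = nCvΔT = 2.96×20.8×(395−615) = -13500 J.
Q = ΔU + W = 5800 J.

5800 J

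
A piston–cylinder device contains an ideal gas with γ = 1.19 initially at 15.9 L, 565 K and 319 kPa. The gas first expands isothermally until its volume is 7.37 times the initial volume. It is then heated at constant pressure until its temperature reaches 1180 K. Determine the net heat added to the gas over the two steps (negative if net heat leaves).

44700 J

n = P₁V₁/(RT₁) = 319×15.9/(8.314×565) = 1.08 mol.
Step 1 — Isothermal: T stays 565 K; PV = const ⇒ V₂ = 117 L, P₂ = 43.3 kPa.
ΔU = 0 (ideal gas, T constant).
W = nRT ln(V₂/V₁) = 1.08×8.314×565×ln(7.37) = 10100 J.
Q = ΔU + W = 10100 J.
State after step 1: P = 43.3 kPa, V = 117 L, T = 565 K.
Step 2 — Isobaric: P stays 43.3 kPa; V/T = const ⇒ T₂ = 1180 K, V₂ = 245 L.
W = PΔV = 43.3×(245−117) kPa·L = 5520 J.
ΔU = nCvΔT = 1.08×43.8×(1180−565) = 29100 J.
Q = ΔU + W = nCpΔT = 34600 J.
Net over both steps: W = 15700 J, Q = 44700 J, ΔU = 29100 J.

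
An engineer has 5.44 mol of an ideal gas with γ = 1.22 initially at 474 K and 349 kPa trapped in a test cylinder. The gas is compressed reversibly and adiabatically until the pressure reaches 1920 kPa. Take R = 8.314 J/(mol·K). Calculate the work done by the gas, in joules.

V₁ = nRT₁/P₁ = 5.44×8.314×474/349 = 61.4 L.
Adiabatic: T₂/T₁ = (P₂/P₁)^((γ−1)/γ) ⇒ T₂ = 474×(5.50)^0.180 = 645 K; V₂ = 15.2 L.
ΔU = nCvΔT = 5.44×37.8×(645−474) = 35100 J.
Q = 0 for an adiabatic process, so W = −ΔU = -35100 J.

-35100 J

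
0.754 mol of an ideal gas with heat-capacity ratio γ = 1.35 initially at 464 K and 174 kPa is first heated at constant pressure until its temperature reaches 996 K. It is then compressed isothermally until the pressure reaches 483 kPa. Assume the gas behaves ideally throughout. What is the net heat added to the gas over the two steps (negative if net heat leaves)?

V₁ = nRT₁/P₁ = 0.754×8.314×464/174 = 16.7 L.
Step 1 — Isobaric: P stays 174 kPa; V/T = const ⇒ T₂ = 996 K, V₂ = 35.9 L.
W = PΔV = 174×(35.9−16.7) kPa·L = 3330 J.
ΔU = nCvΔT = 0.754×23.8×(996−464) = 9530 J.
Q = ΔU + W = nCpΔT = 12900 J.
State after step 1: P = 174 kPa, V = 35.9 L, T = 996 K.
Step 2 — Isothermal: T stays 996 K; PV = const ⇒ V₂ = 12.9 L, P₂ = 483 kPa.
ΔU = 0 (ideal gas, T constant).
W = nRT ln(V₂/V₁) = 0.754×8.314×996×ln(0.360) = -6370 J.
Q = ΔU + W = -6370 J.
Net over both steps: W = -3040 J, Q = 6490 J, ΔU = 9530 J.

6490 J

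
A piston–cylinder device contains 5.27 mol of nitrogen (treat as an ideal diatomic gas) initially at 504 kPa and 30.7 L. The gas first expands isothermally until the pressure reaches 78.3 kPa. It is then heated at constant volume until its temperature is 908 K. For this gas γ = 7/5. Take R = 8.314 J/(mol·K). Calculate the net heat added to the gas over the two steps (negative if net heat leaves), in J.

T₁ = P₁V₁/(nR) = 504×30.7/(5.27×8.314) = 353 K.
Step 1 — Isothermal: T stays 353 K; PV = const ⇒ V₂ = 198 L, P₂ = 78.3 kPa.
ΔU = 0 (ideal gas, T constant).
W = nRT ln(V₂/V₁) = 5.27×8.314×353×ln(6.44) = 28800 J.
Q = ΔU + W = 28800 J.
State after step 1: P = 78.3 kPa, V = 198 L, T = 353 K.
Step 2 — Isochoric: V stays 198 L; P/T = const ⇒ T₂ = 908 K, P₂ = 201 kPa.
W = 0 (no volume change).
ΔU = nCvΔT = 5.27×20.8×(908−353) = 60800 J.
Q = ΔU = 60800 J.
Net over both steps: W = 28800 J, Q = 89600 J, ΔU = 60800 J.

89600 J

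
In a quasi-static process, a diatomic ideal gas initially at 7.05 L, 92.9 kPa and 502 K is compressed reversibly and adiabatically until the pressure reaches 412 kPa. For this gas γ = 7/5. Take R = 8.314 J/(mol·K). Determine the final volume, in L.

2.43 L

Adiabatic: T₂/T₁ = (P₂/P₁)^((γ−1)/γ) ⇒ T₂ = 502×(4.43)^0.286 = 768 K; V₂ = 2.43 L.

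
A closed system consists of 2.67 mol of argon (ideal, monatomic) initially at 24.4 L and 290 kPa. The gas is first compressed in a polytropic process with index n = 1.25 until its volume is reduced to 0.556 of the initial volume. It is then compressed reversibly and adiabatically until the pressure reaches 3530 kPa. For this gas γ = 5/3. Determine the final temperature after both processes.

748 K

T₁ = P₁V₁/(nR) = 290×24.4/(2.67×8.314) = 319 K.
Step 1 — Polytropic n=1.25: T₂ = T₁(V₁/V₂)^(n−1) = 319×(1.80)^0.25 = 369 K; P₂ = P₁(V₁/V₂)^n = 604 kPa.
W = (P₁V₁−P₂V₂)/(n−1) = (290×24.4−604×13.6)/0.25 = -4470 J.
ΔU = nCvΔT = 2.67×12.5×(369−319) = 1680 J.
Q = ΔU + W = -2800 J.
State after step 1: P = 604 kPa, V = 13.6 L, T = 369 K.
Step 2 — Adiabatic: T₂/T₁ = (P₂/P₁)^((γ−1)/γ) ⇒ T₂ = 369×(5.84)^0.400 = 748 K; V₂ = 4.70 L.
ΔU = nCvΔT = 2.67×12.5×(748−369) = 12600 J.
Q = 0 for an adiabatic process, so W = −ΔU = -12600 J.
Net over both steps: W = -17100 J, Q = -2800 J, ΔU = 14300 J.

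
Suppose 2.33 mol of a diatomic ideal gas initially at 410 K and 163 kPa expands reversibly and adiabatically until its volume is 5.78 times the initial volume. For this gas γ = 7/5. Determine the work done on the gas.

-10000 J

V₁ = nRT₁/P₁ = 2.33×8.314×410/163 = 48.7 L.
Adiabatic: TV^(γ−1) = const ⇒ T₂ = 410×(0.173)^0.400 = 203 K; PV^γ = const ⇒ P₂ = 14.0 kPa.
ΔU = nCvΔT = 2.33×20.8×(203−410) = -10000 J.
Q = 0 for an adiabatic process, so W = −ΔU = 10000 J.
Work done on the gas = −W_by = -10000 J.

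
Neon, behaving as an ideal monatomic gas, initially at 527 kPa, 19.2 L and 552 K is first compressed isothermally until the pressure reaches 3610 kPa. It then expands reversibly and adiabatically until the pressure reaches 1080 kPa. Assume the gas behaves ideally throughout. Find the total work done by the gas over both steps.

-13700 J

n = P₁V₁/(RT₁) = 527×19.2/(8.314×552) = 2.20 mol.
Step 1 — Isothermal: T stays 552 K; PV = const ⇒ V₂ = 2.80 L, P₂ = 3610 kPa.
ΔU = 0 (ideal gas, T constant).
W = nRT ln(V₂/V₁) = 2.20×8.314×552×ln(0.146) = -19500 J.
Q = ΔU + W = -19500 J.
State after step 1: P = 3610 kPa, V = 2.80 L, T = 552 K.
Step 2 — Adiabatic: T₂/T₁ = (P₂/P₁)^((γ−1)/γ) ⇒ T₂ = 552×(0.299)^0.400 = 341 K; V₂ = 5.78 L.
ΔU = nCvΔT = 2.20×12.5×(341−552) = -5810 J.
Q = 0 for an adiabatic process, so W = −ΔU = 5810 J.
Net over both steps: W = -13700 J, Q = -19500 J, ΔU = -5810 J.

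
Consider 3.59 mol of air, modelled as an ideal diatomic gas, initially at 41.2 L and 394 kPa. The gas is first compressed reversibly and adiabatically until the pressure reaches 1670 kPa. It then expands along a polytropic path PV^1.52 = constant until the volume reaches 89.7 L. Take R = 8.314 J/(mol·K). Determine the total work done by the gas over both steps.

8030 J

T₁ = P₁V₁/(nR) = 394×41.2/(3.59×8.314) = 544 K.
Step 1 — Adiabatic: T₂/T₁ = (P₂/P₁)^((γ−1)/γ) ⇒ T₂ = 544×(4.24)^0.286 = 822 K; V₂ = 14.7 L.
ΔU = nCvΔT = 3.59×20.8×(822−544) = 20700 J.
Q = 0 for an adiabatic process, so W = −ΔU = -20700 J.
State after step 1: P = 1670 kPa, V = 14.7 L, T = 822 K.
Step 2 — Polytropic n=1.52: T₂ = T₁(V₁/V₂)^(n−1) = 822×(0.164)^0.52 = 321 K; P₂ = P₁(V₁/V₂)^n = 107 kPa.
W = (P₁V₁−P₂V₂)/(n−1) = (1670×14.7−107×89.7)/0.52 = 28800 J.
ΔU = nCvΔT = 3.59×20.8×(321−822) = -37400 J.
Q = ΔU + W = -8630 J.
Net over both steps: W = 8030 J, Q = -8630 J, ΔU = -16700 J.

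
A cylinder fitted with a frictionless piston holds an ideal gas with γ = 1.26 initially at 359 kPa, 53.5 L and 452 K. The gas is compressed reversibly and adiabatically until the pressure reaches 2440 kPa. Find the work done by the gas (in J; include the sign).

-35800 J

n = P₁V₁/(RT₁) = 359×53.5/(8.314×452) = 5.11 mol.
Adiabatic: T₂/T₁ = (P₂/P₁)^((γ−1)/γ) ⇒ T₂ = 452×(6.80)^0.206 = 671 K; V₂ = 11.7 L.
ΔU = nCvΔT = 5.11×32.0×(671−452) = 35800 J.
Q = 0 for an adiabatic process, so W = −ΔU = -35800 J.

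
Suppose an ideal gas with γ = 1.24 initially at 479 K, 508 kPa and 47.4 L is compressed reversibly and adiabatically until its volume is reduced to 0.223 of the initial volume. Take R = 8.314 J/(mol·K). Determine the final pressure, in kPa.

Adiabatic: TV^(γ−1) = const ⇒ T₂ = 479×(4.48)^0.240 = 687 K; PV^γ = const ⇒ P₂ = 3270 kPa.

3270 kPa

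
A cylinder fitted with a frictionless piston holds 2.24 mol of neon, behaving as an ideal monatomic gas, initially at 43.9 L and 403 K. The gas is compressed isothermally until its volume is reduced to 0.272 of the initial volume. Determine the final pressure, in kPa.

P₁ = nRT₁/V₁ = 2.24×8.314×403/43.9 = 171 kPa.
Isothermal: T stays 403 K; PV = const ⇒ V₂ = 11.9 L, P₂ = 629 kPa.

629 kPa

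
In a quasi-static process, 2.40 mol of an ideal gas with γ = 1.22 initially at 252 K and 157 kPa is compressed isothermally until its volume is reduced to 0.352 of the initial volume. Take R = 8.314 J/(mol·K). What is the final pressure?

446 kPa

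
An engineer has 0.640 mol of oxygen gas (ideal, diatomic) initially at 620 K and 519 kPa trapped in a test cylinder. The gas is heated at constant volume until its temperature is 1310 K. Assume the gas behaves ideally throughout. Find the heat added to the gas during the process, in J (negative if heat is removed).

9180 J

V₁ = nRT₁/P₁ = 0.640×8.314×620/519 = 6.36 L.
Isochoric: V stays 6.36 L; P/T = const ⇒ T₂ = 1310 K, P₂ = 1100 kPa.
W = 0 (no volume change).
ΔU = nCvΔT = 0.640×20.8×(1310−620) = 9180 J.
Q = ΔU = 9180 J.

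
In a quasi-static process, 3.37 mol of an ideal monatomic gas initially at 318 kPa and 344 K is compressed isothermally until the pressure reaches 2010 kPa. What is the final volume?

V₁ = nRT₁/P₁ = 3.37×8.314×344/318 = 30.3 L.
Isothermal: T stays 344 K; PV = const ⇒ V₂ = 4.80 L, P₂ = 2010 kPa.

4.80 L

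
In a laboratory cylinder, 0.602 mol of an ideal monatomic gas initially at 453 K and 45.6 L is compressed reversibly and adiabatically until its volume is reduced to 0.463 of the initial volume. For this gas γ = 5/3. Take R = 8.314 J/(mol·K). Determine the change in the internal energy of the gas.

P₁ = nRT₁/V₁ = 0.602×8.314×453/45.6 = 49.7 kPa.
Adiabatic: TV^(γ−1) = const ⇒ T₂ = 453×(2.16)^0.667 = 757 K; PV^γ = const ⇒ P₂ = 179 kPa.
For an ideal gas ΔU = nCvΔT with Cv = (3/2)R = 12.5 J/(mol·K).
ΔU = 0.602×12.5×(757−453) = 2280 J.

2280 J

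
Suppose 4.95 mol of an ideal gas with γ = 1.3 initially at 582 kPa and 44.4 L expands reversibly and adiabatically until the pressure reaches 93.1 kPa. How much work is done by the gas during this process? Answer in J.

29700 J

T₁ = P₁V₁/(nR) = 582×44.4/(4.95×8.314) = 628 K.
Adiabatic: T₂/T₁ = (P₂/P₁)^((γ−1)/γ) ⇒ T₂ = 628×(0.160)^0.231 = 411 K; V₂ = 182 L.
ΔU = nCvΔT = 4.95×27.7×(411−628) = -29700 J.
Q = 0 for an adiabatic process, so W = −ΔU = 29700 J.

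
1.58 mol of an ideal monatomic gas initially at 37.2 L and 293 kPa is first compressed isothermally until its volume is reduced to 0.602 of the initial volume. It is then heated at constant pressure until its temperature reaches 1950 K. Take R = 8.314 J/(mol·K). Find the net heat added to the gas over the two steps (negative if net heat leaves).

T₁ = P₁V₁/(nR) = 293×37.2/(1.58×8.314) = 830 K.
Step 1 — Isothermal: T stays 830 K; PV = const ⇒ V₂ = 22.4 L, P₂ = 487 kPa.
ΔU = 0 (ideal gas, T constant).
W = nRT ln(V₂/V₁) = 1.58×8.314×830×ln(0.602) = -5530 J.
Q = ΔU + W = -5530 J.
State after step 1: P = 487 kPa, V = 22.4 L, T = 830 K.
Step 2 — Isobaric: P stays 487 kPa; V/T = const ⇒ T₂ = 1950 K, V₂ = 52.6 L.
W = PΔV = 487×(52.6−22.4) kPa·L = 14700 J.
ΔU = nCvΔT = 1.58×12.5×(1950−830) = 22100 J.
Q = ΔU + W = nCpΔT = 36800 J.
Net over both steps: W = 9180 J, Q = 31300 J, ΔU = 22100 J.

31300 J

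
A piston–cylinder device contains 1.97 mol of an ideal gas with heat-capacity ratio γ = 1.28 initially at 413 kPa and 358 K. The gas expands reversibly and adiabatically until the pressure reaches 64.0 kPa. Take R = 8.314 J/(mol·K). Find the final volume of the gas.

60.9 L

V₁ = nRT₁/P₁ = 1.97×8.314×358/413 = 14.2 L.
Adiabatic: T₂/T₁ = (P₂/P₁)^((γ−1)/γ) ⇒ T₂ = 358×(0.155)^0.219 = 238 K; V₂ = 60.9 L.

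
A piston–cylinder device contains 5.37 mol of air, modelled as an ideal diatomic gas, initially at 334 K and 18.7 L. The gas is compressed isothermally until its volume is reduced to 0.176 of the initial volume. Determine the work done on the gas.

P₁ = nRT₁/V₁ = 5.37×8.314×334/18.7 = 797 kPa.
Isothermal: T stays 334 K; PV = const ⇒ V₂ = 3.29 L, P₂ = 4530 kPa.
W = nRT ln(V₂/V₁) = 5.37×8.314×334×ln(0.176) = -25900 J.
Work done on the gas = −W_by = 25900 J.

25900 J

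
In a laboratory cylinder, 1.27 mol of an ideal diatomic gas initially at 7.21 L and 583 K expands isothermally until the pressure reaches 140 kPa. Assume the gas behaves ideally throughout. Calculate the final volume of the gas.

44.0 L

P₁ = nRT₁/V₁ = 1.27×8.314×583/7.21 = 854 kPa.
Isothermal: T stays 583 K; PV = const ⇒ V₂ = 44.0 L, P₂ = 140 kPa.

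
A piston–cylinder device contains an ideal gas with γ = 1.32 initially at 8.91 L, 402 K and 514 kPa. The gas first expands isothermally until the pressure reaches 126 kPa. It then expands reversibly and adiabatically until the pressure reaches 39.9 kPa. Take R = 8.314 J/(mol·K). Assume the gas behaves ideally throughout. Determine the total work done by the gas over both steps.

n = P₁V₁/(RT₁) = 514×8.91/(8.314×402) = 1.37 mol.
Step 1 — Isothermal: T stays 402 K; PV = const ⇒ V₂ = 36.3 L, P₂ = 126 kPa.
ΔU = 0 (ideal gas, T constant).
W = nRT ln(V₂/V₁) = 1.37×8.314×402×ln(4.08) = 6440 J.
Q = ΔU + W = 6440 J.
State after step 1: P = 126 kPa, V = 36.3 L, T = 402 K.
Step 2 — Adiabatic: T₂/T₁ = (P₂/P₁)^((γ−1)/γ) ⇒ T₂ = 402×(0.317)^0.242 = 304 K; V₂ = 86.9 L.
ΔU = nCvΔT = 1.37×26.0×(304−402) = -3480 J.
Q = 0 for an adiabatic process, so W = −ΔU = 3480 J.
Net over both steps: W = 9920 J, Q = 6440 J, ΔU = -3480 J.

9920 J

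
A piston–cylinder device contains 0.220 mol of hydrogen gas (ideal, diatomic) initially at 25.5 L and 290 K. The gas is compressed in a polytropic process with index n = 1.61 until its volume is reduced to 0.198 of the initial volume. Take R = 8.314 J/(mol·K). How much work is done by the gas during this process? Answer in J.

-1470 J

P₁ = nRT₁/V₁ = 0.220×8.314×290/25.5 = 20.8 kPa.
Polytropic n=1.61: T₂ = T₁(V₁/V₂)^(n−1) = 290×(5.05)^0.61 = 779 K; P₂ = P₁(V₁/V₂)^n = 282 kPa.
W = (P₁V₁−P₂V₂)/(n−1) = (20.8×25.5−282×5.05)/0.61 = -1470 J.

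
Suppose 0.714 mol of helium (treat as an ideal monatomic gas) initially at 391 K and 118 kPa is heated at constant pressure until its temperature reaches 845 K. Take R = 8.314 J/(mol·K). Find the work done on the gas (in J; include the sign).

-2700 J

V₁ = nRT₁/P₁ = 0.714×8.314×391/118 = 19.7 L.
Isobaric: P stays 118 kPa; V/T = const ⇒ T₂ = 845 K, V₂ = 42.5 L.
W = PΔV = 118×(42.5−19.7) kPa·L = 2700 J.
Work done on the gas = −W_by = -2700 J.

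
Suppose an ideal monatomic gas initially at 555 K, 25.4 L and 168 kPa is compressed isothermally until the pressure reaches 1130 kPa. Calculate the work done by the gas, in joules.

n = P₁V₁/(RT₁) = 168×25.4/(8.314×555) = 0.925 mol.
Isothermal: T stays 555 K; PV = const ⇒ V₂ = 3.78 L, P₂ = 1130 kPa.
W = nRT ln(V₂/V₁) = 0.925×8.314×555×ln(0.149) = -8130 J.

-8130 J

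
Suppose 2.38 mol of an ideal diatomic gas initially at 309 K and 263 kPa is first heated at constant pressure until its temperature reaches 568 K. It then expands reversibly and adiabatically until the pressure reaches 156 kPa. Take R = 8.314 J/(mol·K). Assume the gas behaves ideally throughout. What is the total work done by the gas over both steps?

V₁ = nRT₁/P₁ = 2.38×8.314×309/263 = 23.2 L.
Step 1 — Isobaric: P stays 263 kPa; V/T = const ⇒ T₂ = 568 K, V₂ = 42.7 L.
W = PΔV = 263×(42.7−23.2) kPa·L = 5120 J.
ΔU = nCvΔT = 2.38×20.8×(568−309) = 12800 J.
Q = ΔU + W = nCpΔT = 17900 J.
State after step 1: P = 263 kPa, V = 42.7 L, T = 568 K.
Step 2 — Adiabatic: T₂/T₁ = (P₂/P₁)^((γ−1)/γ) ⇒ T₂ = 568×(0.593)^0.286 = 489 K; V₂ = 62.1 L.
ΔU = nCvΔT = 2.38×20.8×(489−568) = -3900 J.
Q = 0 for an adiabatic process, so W = −ΔU = 3900 J.
Net over both steps: W = 9020 J, Q = 17900 J, ΔU = 8920 J.

9020 J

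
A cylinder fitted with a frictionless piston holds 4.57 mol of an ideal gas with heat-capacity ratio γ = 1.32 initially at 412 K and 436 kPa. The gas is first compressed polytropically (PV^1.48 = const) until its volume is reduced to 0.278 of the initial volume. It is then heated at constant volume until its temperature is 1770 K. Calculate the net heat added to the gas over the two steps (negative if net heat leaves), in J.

V₁ = nRT₁/P₁ = 4.57×8.314×412/436 = 35.9 L.
Step 1 — Polytropic n=1.48: T₂ = T₁(V₁/V₂)^(n−1) = 412×(3.60)^0.48 = 762 K; P₂ = P₁(V₁/V₂)^n = 2900 kPa.
W = (P₁V₁−P₂V₂)/(n−1) = (436×35.9−2900×9.98)/0.48 = -27700 J.
ΔU = nCvΔT = 4.57×26.0×(762−412) = 41500 J.
Q = ΔU + W = 13800 J.
State after step 1: P = 2900 kPa, V = 9.98 L, T = 762 K.
Step 2 — Isochoric: V stays 9.98 L; P/T = const ⇒ T₂ = 1770 K, P₂ = 6740 kPa.
W = 0 (no volume change).
ΔU = nCvΔT = 4.57×26.0×(1770−762) = 120000 J.
Q = ΔU = 120000 J.
Net over both steps: W = -27700 J, Q = 134000 J, ΔU = 161000 J.

134000 J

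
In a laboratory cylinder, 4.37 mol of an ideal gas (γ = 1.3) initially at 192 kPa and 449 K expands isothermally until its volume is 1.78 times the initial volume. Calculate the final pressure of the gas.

108 kPa

V₁ = nRT₁/P₁ = 4.37×8.314×449/192 = 85.0 L.
Isothermal: T stays 449 K; PV = const ⇒ V₂ = 151 L, P₂ = 108 kPa.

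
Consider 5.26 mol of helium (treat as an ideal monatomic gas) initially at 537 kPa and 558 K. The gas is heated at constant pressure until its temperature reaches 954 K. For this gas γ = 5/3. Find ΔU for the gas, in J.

V₁ = nRT₁/P₁ = 5.26×8.314×558/537 = 45.4 L.
Isobaric: P stays 537 kPa; V/T = const ⇒ T₂ = 954 K, V₂ = 77.7 L.
For an ideal gas ΔU = nCvΔT with Cv = (3/2)R = 12.5 J/(mol·K).
ΔU = 5.26×12.5×(954−558) = 26000 J.

26000 J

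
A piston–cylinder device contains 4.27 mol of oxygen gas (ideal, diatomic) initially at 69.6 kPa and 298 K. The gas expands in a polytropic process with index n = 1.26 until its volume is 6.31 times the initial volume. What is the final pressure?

V₁ = nRT₁/P₁ = 4.27×8.314×298/69.6 = 152 L.
Polytropic n=1.26: T₂ = T₁(V₁/V₂)^(n−1) = 298×(0.158)^0.26 = 185 K; P₂ = P₁(V₁/V₂)^n = 6.83 kPa.

6.83 kPa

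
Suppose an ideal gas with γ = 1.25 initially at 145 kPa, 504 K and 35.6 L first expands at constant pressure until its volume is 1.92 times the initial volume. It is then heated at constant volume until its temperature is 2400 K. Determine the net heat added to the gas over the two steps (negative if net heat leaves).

n = P₁V₁/(RT₁) = 145×35.6/(8.314×504) = 1.23 mol.
Step 1 — Isobaric: P stays 145 kPa; V/T = const ⇒ T₂ = 968 K, V₂ = 68.4 L.
W = PΔV = 145×(68.4−35.6) kPa·L = 4750 J.
ΔU = nCvΔT = 1.23×33.3×(968−504) = 19000 J.
Q = ΔU + W = nCpΔT = 23700 J.
State after step 1: P = 145 kPa, V = 68.4 L, T = 968 K.
Step 2 — Isochoric: V stays 68.4 L; P/T = const ⇒ T₂ = 2400 K, P₂ = 360 kPa.
W = 0 (no volume change).
ΔU = nCvΔT = 1.23×33.3×(2400−968) = 58700 J.
Q = ΔU = 58700 J.
Net over both steps: W = 4750 J, Q = 82400 J, ΔU = 77700 J.

82400 J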